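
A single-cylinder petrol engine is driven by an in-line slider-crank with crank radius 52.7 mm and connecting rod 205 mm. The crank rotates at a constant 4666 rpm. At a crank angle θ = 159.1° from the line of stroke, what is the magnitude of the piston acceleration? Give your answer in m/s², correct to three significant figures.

9310

ω = 2π·4666/60 = 488.6 rad/s
x(θ) = r cosθ + √(L² − r² sin²θ); with ω constant, a = ω²·d²x/dθ².
d²x/dθ² = −r cosθ − r²(cos2θ)/√u − r⁴ sin²2θ/(4u^{3/2}),  u = L² − r² sin²θ = 0.0416716 m².
Substituting r = 0.0527 m, L = 0.205 m, θ = 159.1°: d²x/dθ² = +0.03899 m.
a = ω²·d²x/dθ² = (488.6)²·(+0.03899) = +9308.8 m/s²;  |a| = 9308.8 m/s².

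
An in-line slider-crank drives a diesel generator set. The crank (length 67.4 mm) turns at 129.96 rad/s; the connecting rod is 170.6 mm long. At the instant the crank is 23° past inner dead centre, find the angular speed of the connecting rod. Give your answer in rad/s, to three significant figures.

ω = 130 rad/s
The rod makes angle φ with the slider axis where L sinφ = r sinθ; differentiating, L cosφ·φ̇ = r ω cosθ.
L cosφ = √(L² − r² sin²θ) = 0.16856 m.
|ω_rod| = r ω |cosθ| / √(L² − r² sin²θ) = 0.0674·130·0.92050/0.16856 = 47.836 rad/s.

47.8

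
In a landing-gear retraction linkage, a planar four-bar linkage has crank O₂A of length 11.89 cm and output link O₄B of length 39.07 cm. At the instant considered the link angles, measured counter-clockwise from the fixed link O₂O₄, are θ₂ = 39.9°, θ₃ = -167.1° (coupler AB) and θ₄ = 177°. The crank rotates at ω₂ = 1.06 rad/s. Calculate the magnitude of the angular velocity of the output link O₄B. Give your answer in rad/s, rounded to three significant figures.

ω₂ = 1.06 rad/s
Differentiating the loop-closure r₂e^{iθ₂}+r₃e^{iθ₃}=r₁+r₄e^{iθ₄} gives r₂ω₂e^{iθ₂}+r₃ω₃e^{iθ₃}=r₄ω₄e^{iθ₄}.
Eliminating the other unknown: ω₄ = r₂ω₂ sin(θ₂−θ₃) / [r₄ sin(θ₄−θ₃)].
Numerator sine = -0.45399; denominator sine = -0.27396.
Result = 0.1189·1.06·(-0.45399) / (0.3907·(-0.27396)) = +0.53457 rad/s; magnitude 0.53457 rad/s.

0.535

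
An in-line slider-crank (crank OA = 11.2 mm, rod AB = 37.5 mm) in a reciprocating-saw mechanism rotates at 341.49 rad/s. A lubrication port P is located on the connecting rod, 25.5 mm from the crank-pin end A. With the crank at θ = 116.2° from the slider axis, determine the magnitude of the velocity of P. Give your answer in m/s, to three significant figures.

ω = 341.5 rad/s.  Crank-pin speed |V_A| = rω = 3.8247 m/s, perpendicular to OA.
Rod angle: sinφ = −(r/L) sinθ ⇒ φ = -15.544°; ω_rod = −rω cosθ/√(L²−r²sin²θ) = +46.739 rad/s.
V_P = V_A + ω_rod × AP, with AP = 0.0255 m along the rod.
Components: V_Px = −rω sinθ − a·ω_rod·sinφ = -3.1123 m/s;  V_Py = rω cosθ + a·ω_rod·cosφ = -0.54036 m/s.
|V_P| = √(V_Px² + V_Py²) = 3.1589 m/s.

3.16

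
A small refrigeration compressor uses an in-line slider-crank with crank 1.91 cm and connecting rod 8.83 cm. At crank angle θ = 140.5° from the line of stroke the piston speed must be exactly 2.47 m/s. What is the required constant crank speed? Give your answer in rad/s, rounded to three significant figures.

For an in-line slider-crank, |v_piston| = rω|sinθ|·[1 + r cosθ/√(L² − r² sin²θ)].
With r = 0.0191 m, L = 0.0883 m, θ = 140.5°: the bracketed kinematic factor |dx/dθ| = 0.010102 m.
ω = v/|dx/dθ| = 2.47/0.010102 = 244.51 rad/s.

245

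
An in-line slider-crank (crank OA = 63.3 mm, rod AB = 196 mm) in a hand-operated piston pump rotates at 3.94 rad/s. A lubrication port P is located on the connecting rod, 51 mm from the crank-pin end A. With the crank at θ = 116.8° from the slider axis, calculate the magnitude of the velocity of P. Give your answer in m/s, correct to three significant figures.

0.229

ω = 3.94 rad/s.  Crank-pin speed |V_A| = rω = 0.2494 m/s, perpendicular to OA.
Rod angle: sinφ = −(r/L) sinθ ⇒ φ = -16.754°; ω_rod = −rω cosθ/√(L²−r²sin²θ) = +0.59916 rad/s.
V_P = V_A + ω_rod × AP, with AP = 0.051 m along the rod.
Components: V_Px = −rω sinθ − a·ω_rod·sinφ = -0.2138 m/s;  V_Py = rω cosθ + a·ω_rod·cosφ = -0.08319 m/s.
|V_P| = √(V_Px² + V_Py²) = 0.22942 m/s.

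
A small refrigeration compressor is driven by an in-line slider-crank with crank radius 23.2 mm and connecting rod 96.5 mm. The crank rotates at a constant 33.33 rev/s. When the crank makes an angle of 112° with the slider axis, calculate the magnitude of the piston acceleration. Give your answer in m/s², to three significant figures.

560

ω = 2π·33.3 = 209.4 rad/s
x(θ) = r cosθ + √(L² − r² sin²θ); with ω constant, a = ω²·d²x/dθ².
d²x/dθ² = −r cosθ − r²(cos2θ)/√u − r⁴ sin²2θ/(4u^{3/2}),  u = L² − r² sin²θ = 0.00884954 m².
Substituting r = 0.0232 m, L = 0.0965 m, θ = 112°: d²x/dθ² = +0.012765 m.
a = ω²·d²x/dθ² = (209.4)²·(+0.012765) = +559.81 m/s²;  |a| = 559.81 m/s².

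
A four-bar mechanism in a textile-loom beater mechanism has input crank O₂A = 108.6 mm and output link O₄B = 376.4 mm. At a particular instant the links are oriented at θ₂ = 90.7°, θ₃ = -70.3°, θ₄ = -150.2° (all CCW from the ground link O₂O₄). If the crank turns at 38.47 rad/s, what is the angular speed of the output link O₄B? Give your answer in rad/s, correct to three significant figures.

3.67

ω₂ = 38.47 rad/s
Differentiating the loop-closure r₂e^{iθ₂}+r₃e^{iθ₃}=r₁+r₄e^{iθ₄} gives r₂ω₂e^{iθ₂}+r₃ω₃e^{iθ₃}=r₄ω₄e^{iθ₄}.
Eliminating the other unknown: ω₄ = r₂ω₂ sin(θ₂−θ₃) / [r₄ sin(θ₄−θ₃)].
Numerator sine = +0.32557; denominator sine = -0.98450.
Result = 0.1086·38.47·(+0.32557) / (0.3764·(-0.98450)) = -3.6705 rad/s; magnitude 3.6705 rad/s.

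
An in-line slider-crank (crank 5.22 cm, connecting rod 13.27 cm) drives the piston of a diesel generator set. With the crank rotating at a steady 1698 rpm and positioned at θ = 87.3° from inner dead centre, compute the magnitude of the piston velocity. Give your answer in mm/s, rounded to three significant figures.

ω = 2π·1698/60 = 177.8 rad/s
For an in-line slider-crank, x = r cosθ + √(L² − r² sin²θ), so v = −rω sinθ·[1 + r cosθ/√(L² − r² sin²θ)].
With r = 0.0522 m, L = 0.1327 m, θ = 87.3°: √(L² − r² sin²θ) = 0.12203 m.
v = −0.0522·177.8·0.99889·[1 + 0.0522·0.04711/0.12203] = -9.4584 m/s.
|v| = 9.4584 m/s = 9458.4 mm/s.

9460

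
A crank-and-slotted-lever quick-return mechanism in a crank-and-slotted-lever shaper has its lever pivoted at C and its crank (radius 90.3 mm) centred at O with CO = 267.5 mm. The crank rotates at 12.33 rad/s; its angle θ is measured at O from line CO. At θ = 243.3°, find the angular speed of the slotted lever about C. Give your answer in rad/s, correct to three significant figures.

0.574

ω = 12.33 rad/s
Crank pin A relative to C: A = (d + r cosθ, r sinθ); lever angle φ = atan2(r sinθ, d + r cosθ).
Differentiating tanφ: φ̇ = rω(d cosθ + r)/(d² + r² + 2dr cosθ).
d² + r² + 2dr cosθ = |CA|² = 0.0580035 m²;  d cosθ + r = -0.029893 m.
|ω_lever| = |0.0903·12.33·-0.029893| / 0.0580035 = 0.5738 rad/s.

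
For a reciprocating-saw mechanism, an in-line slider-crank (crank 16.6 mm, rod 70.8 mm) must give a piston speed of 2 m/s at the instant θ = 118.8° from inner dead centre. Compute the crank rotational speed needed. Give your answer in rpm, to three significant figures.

1480

For an in-line slider-crank, |v_piston| = rω|sinθ|·[1 + r cosθ/√(L² − r² sin²θ)].
With r = 0.0166 m, L = 0.0708 m, θ = 118.8°: the bracketed kinematic factor |dx/dθ| = 0.012868 m.
ω = v/|dx/dθ| = 2/0.012868 = 155.43 rad/s.
N = 60ω/(2π) = 1484.2 rpm.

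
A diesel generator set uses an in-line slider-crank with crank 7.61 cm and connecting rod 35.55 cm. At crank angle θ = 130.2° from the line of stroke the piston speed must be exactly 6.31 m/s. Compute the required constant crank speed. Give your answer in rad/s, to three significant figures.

For an in-line slider-crank, |v_piston| = rω|sinθ|·[1 + r cosθ/√(L² − r² sin²θ)].
With r = 0.0761 m, L = 0.3555 m, θ = 130.2°: the bracketed kinematic factor |dx/dθ| = 0.049984 m.
ω = v/|dx/dθ| = 6.31/0.049984 = 126.24 rad/s.

126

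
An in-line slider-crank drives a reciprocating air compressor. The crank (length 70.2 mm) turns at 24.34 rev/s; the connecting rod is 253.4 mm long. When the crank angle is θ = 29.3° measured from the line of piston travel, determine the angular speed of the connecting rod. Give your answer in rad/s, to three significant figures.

ω = 152.9 rad/s (converted from 24.34 rev/s).
The rod makes angle φ with the slider axis where L sinφ = r sinθ; differentiating, L cosφ·φ̇ = r ω cosθ.
L cosφ = √(L² − r² sin²θ) = 0.25106 m.
|ω_rod| = r ω |cosθ| / √(L² − r² sin²θ) = 0.0702·152.9·0.87207/0.25106 = 37.292 rad/s.

37.3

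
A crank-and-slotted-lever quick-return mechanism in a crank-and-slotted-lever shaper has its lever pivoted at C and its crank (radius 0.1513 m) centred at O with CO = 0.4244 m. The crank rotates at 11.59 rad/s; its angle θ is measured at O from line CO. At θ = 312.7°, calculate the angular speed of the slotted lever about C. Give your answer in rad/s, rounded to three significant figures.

2.65

ω = 11.59 rad/s
Crank pin A relative to C: A = (d + r cosθ, r sinθ); lever angle φ = atan2(r sinθ, d + r cosθ).
Differentiating tanφ: φ̇ = rω(d cosθ + r)/(d² + r² + 2dr cosθ).
d² + r² + 2dr cosθ = |CA|² = 0.290099 m²;  d cosθ + r = +0.43911 m.
|ω_lever| = |0.1513·11.59·+0.43911| / 0.290099 = 2.6543 rad/s.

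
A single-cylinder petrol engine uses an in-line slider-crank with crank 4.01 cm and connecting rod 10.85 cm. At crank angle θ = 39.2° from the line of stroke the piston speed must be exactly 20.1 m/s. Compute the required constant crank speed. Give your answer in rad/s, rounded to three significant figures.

For an in-line slider-crank, |v_piston| = rω|sinθ|·[1 + r cosθ/√(L² − r² sin²θ)].
With r = 0.0401 m, L = 0.1085 m, θ = 39.2°: the bracketed kinematic factor |dx/dθ| = 0.03281 m.
ω = v/|dx/dθ| = 20.1/0.03281 = 612.62 rad/s.

613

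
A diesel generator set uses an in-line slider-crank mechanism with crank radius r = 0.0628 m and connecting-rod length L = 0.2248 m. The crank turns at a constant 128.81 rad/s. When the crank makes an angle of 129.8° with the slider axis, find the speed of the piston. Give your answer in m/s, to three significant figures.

ω = 128.8 rad/s
For an in-line slider-crank, x = r cosθ + √(L² − r² sin²θ), so v = −rω sinθ·[1 + r cosθ/√(L² − r² sin²θ)].
With r = 0.0628 m, L = 0.2248 m, θ = 129.8°: √(L² − r² sin²θ) = 0.21956 m.
v = −0.0628·128.8·0.76828·[1 + 0.0628·-0.64011/0.21956] = -5.077 m/s.
|v| = 5.077 m/s.

5.08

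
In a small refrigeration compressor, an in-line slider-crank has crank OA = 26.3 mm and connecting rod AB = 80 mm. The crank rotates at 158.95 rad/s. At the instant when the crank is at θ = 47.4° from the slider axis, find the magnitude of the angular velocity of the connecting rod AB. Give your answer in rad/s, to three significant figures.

ω = 158.9 rad/s
The rod makes angle φ with the slider axis where L sinφ = r sinθ; differentiating, L cosφ·φ̇ = r ω cosθ.
L cosφ = √(L² − r² sin²θ) = 0.077622 m.
|ω_rod| = r ω |cosθ| / √(L² − r² sin²θ) = 0.0263·158.9·0.67688/0.077622 = 36.453 rad/s.

36.5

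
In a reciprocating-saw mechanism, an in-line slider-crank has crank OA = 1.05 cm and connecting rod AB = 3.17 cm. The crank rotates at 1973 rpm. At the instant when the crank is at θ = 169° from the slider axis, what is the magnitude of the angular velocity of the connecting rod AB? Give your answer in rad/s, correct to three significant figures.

67.3

ω = 206.6 rad/s (converted from 1973 rpm).
The rod makes angle φ with the slider axis where L sinφ = r sinθ; differentiating, L cosφ·φ̇ = r ω cosθ.
L cosφ = √(L² − r² sin²θ) = 0.031637 m.
|ω_rod| = r ω |cosθ| / √(L² − r² sin²θ) = 0.0105·206.6·0.98163/0.031637 = 67.313 rad/s.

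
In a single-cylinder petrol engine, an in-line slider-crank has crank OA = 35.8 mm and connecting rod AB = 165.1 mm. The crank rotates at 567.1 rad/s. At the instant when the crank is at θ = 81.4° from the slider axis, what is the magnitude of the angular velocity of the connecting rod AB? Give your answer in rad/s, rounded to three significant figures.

ω = 567.1 rad/s
The rod makes angle φ with the slider axis where L sinφ = r sinθ; differentiating, L cosφ·φ̇ = r ω cosθ.
L cosφ = √(L² − r² sin²θ) = 0.16126 m.
|ω_rod| = r ω |cosθ| / √(L² − r² sin²θ) = 0.0358·567.1·0.14954/0.16126 = 18.826 rad/s.

18.8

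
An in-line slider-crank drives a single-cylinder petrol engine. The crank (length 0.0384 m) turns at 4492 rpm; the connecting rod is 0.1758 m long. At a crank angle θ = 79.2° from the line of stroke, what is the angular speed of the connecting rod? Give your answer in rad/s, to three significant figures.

ω = 470.4 rad/s (converted from 4492 rpm).
The rod makes angle φ with the slider axis where L sinφ = r sinθ; differentiating, L cosφ·φ̇ = r ω cosθ.
L cosφ = √(L² − r² sin²θ) = 0.17171 m.
|ω_rod| = r ω |cosθ| / √(L² − r² sin²θ) = 0.0384·470.4·0.18738/0.17171 = 19.712 rad/s.

19.7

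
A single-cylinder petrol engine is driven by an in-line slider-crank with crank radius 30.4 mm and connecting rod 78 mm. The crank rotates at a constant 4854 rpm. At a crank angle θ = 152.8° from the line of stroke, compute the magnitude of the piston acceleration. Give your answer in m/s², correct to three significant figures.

5090

ω = 2π·4854/60 = 508.3 rad/s
x(θ) = r cosθ + √(L² − r² sin²θ); with ω constant, a = ω²·d²x/dθ².
d²x/dθ² = −r cosθ − r²(cos2θ)/√u − r⁴ sin²2θ/(4u^{3/2}),  u = L² − r² sin²θ = 0.00589091 m².
Substituting r = 0.0304 m, L = 0.078 m, θ = 152.8°: d²x/dθ² = +0.019717 m.
a = ω²·d²x/dθ² = (508.3)²·(+0.019717) = +5094.4 m/s²;  |a| = 5094.4 m/s².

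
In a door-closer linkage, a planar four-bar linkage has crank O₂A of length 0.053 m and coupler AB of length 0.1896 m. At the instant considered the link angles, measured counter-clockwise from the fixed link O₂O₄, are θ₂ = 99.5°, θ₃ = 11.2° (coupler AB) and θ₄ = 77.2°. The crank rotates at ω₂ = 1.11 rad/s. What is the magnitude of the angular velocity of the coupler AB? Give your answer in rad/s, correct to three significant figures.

ω₂ = 1.11 rad/s
Differentiating the loop-closure r₂e^{iθ₂}+r₃e^{iθ₃}=r₁+r₄e^{iθ₄} gives r₂ω₂e^{iθ₂}+r₃ω₃e^{iθ₃}=r₄ω₄e^{iθ₄}.
Eliminating the other unknown: ω₃ = r₂ω₂ sin(θ₄−θ₂) / [r₃ sin(θ₃−θ₄)].
Numerator sine = -0.37946; denominator sine = -0.91355.
Result = 0.053·1.11·(-0.37946) / (0.1896·(-0.91355)) = +0.12888 rad/s; magnitude 0.12888 rad/s.

0.129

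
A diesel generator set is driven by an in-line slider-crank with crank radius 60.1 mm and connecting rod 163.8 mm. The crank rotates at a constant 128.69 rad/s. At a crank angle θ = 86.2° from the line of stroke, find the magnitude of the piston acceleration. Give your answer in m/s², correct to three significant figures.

323

ω = 128.7 rad/s
x(θ) = r cosθ + √(L² − r² sin²θ); with ω constant, a = ω²·d²x/dθ².
d²x/dθ² = −r cosθ − r²(cos2θ)/√u − r⁴ sin²2θ/(4u^{3/2}),  u = L² − r² sin²θ = 0.0232343 m².
Substituting r = 0.0601 m, L = 0.1638 m, θ = 86.2°: d²x/dθ² = +0.019489 m.
a = ω²·d²x/dθ² = (128.7)²·(+0.019489) = +322.76 m/s²;  |a| = 322.76 m/s².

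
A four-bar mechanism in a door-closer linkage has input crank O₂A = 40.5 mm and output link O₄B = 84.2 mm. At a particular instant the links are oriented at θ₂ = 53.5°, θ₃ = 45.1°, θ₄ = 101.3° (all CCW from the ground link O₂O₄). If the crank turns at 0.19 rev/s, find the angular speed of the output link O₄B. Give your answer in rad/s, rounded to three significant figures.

0.101

ω₂ = 1.194 rad/s (from 0.19 rev/s).
Differentiating the loop-closure r₂e^{iθ₂}+r₃e^{iθ₃}=r₁+r₄e^{iθ₄} gives r₂ω₂e^{iθ₂}+r₃ω₃e^{iθ₃}=r₄ω₄e^{iθ₄}.
Eliminating the other unknown: ω₄ = r₂ω₂ sin(θ₂−θ₃) / [r₄ sin(θ₄−θ₃)].
Numerator sine = +0.14608; denominator sine = +0.83098.
Result = 0.0405·1.194·(+0.14608) / (0.0842·(+0.83098)) = +0.10094 rad/s; magnitude 0.10094 rad/s.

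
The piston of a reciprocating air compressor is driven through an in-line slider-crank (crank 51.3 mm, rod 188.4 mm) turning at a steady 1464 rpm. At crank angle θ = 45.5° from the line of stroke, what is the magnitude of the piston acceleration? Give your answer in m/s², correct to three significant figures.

ω = 2π·1464/60 = 153.3 rad/s
x(θ) = r cosθ + √(L² − r² sin²θ); with ω constant, a = ω²·d²x/dθ².
d²x/dθ² = −r cosθ − r²(cos2θ)/√u − r⁴ sin²2θ/(4u^{3/2}),  u = L² − r² sin²θ = 0.0341558 m².
Substituting r = 0.0513 m, L = 0.1884 m, θ = 45.5°: d²x/dθ² = -0.035982 m.
a = ω²·d²x/dθ² = (153.3)²·(-0.035982) = -845.72 m/s²;  |a| = 845.72 m/s².

846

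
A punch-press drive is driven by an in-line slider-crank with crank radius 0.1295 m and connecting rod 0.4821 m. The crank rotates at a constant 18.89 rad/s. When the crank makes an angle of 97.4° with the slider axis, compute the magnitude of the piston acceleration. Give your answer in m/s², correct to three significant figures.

ω = 18.89 rad/s
x(θ) = r cosθ + √(L² − r² sin²θ); with ω constant, a = ω²·d²x/dθ².
d²x/dθ² = −r cosθ − r²(cos2θ)/√u − r⁴ sin²2θ/(4u^{3/2}),  u = L² − r² sin²θ = 0.215928 m².
Substituting r = 0.1295 m, L = 0.4821 m, θ = 97.4°: d²x/dθ² = +0.051526 m.
a = ω²·d²x/dθ² = (18.89)²·(+0.051526) = +18.386 m/s²;  |a| = 18.386 m/s².

18.4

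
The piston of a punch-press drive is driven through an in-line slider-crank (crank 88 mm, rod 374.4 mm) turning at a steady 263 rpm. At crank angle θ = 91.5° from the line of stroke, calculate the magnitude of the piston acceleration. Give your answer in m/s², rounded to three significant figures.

ω = 2π·263/60 = 27.54 rad/s
x(θ) = r cosθ + √(L² − r² sin²θ); with ω constant, a = ω²·d²x/dθ².
d²x/dθ² = −r cosθ − r²(cos2θ)/√u − r⁴ sin²2θ/(4u^{3/2}),  u = L² − r² sin²θ = 0.132437 m².
Substituting r = 0.088 m, L = 0.3744 m, θ = 91.5°: d²x/dθ² = +0.023553 m.
a = ω²·d²x/dθ² = (27.54)²·(+0.023553) = +17.866 m/s²;  |a| = 17.866 m/s².

17.9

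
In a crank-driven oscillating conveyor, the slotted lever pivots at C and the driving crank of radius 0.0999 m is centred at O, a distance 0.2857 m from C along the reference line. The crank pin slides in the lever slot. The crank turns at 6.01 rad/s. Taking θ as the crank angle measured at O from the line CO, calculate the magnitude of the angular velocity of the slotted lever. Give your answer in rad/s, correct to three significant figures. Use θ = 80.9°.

0.866

ω = 6.01 rad/s
Crank pin A relative to C: A = (d + r cosθ, r sinθ); lever angle φ = atan2(r sinθ, d + r cosθ).
Differentiating tanφ: φ̇ = rω(d cosθ + r)/(d² + r² + 2dr cosθ).
d² + r² + 2dr cosθ = |CA|² = 0.100633 m²;  d cosθ + r = +0.14509 m.
|ω_lever| = |0.0999·6.01·+0.14509| / 0.100633 = 0.86562 rad/s.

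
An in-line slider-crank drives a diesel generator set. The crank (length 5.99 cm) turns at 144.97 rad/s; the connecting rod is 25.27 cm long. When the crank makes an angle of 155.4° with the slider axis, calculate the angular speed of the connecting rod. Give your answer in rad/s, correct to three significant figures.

31.4

ω = 145 rad/s
The rod makes angle φ with the slider axis where L sinφ = r sinθ; differentiating, L cosφ·φ̇ = r ω cosθ.
L cosφ = √(L² − r² sin²θ) = 0.25147 m.
|ω_rod| = r ω |cosθ| / √(L² − r² sin²θ) = 0.0599·145·0.90924/0.25147 = 31.398 rad/s.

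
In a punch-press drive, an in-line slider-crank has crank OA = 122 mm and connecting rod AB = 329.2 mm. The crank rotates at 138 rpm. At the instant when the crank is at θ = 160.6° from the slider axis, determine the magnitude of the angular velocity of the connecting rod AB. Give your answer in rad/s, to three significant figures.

5.09

ω = 14.45 rad/s (converted from 138 rpm).
The rod makes angle φ with the slider axis where L sinφ = r sinθ; differentiating, L cosφ·φ̇ = r ω cosθ.
L cosφ = √(L² − r² sin²θ) = 0.3267 m.
|ω_rod| = r ω |cosθ| / √(L² − r² sin²θ) = 0.122·14.45·0.94322/0.3267 = 5.0902 rad/s.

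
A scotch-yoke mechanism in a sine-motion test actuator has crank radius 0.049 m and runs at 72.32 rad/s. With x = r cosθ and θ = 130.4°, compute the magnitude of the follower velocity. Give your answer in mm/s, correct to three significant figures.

2700

ω = 72.32 rad/s
x = r cosθ ⇒ ẋ = −rω sinθ.
|v| = rω|sinθ| = 0.049·72.32·|sin 130.4°| = 2.6986 m/s = 2698.6 mm/s.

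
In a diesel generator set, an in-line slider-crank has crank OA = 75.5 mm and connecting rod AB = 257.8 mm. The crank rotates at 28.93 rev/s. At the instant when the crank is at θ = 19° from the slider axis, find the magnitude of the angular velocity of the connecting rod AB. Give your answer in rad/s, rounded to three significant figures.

ω = 181.8 rad/s (converted from 28.93 rev/s).
The rod makes angle φ with the slider axis where L sinφ = r sinθ; differentiating, L cosφ·φ̇ = r ω cosθ.
L cosφ = √(L² − r² sin²θ) = 0.25663 m.
|ω_rod| = r ω |cosθ| / √(L² − r² sin²θ) = 0.0755·181.8·0.94552/0.25663 = 50.564 rad/s.

50.6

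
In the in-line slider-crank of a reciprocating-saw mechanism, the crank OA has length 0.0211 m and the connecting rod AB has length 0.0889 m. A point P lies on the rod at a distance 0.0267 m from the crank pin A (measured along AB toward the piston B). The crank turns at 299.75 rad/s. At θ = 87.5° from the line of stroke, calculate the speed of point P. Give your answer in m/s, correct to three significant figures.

6.34

ω = 299.8 rad/s.  Crank-pin speed |V_A| = rω = 6.3247 m/s, perpendicular to OA.
Rod angle: sinφ = −(r/L) sinθ ⇒ φ = -13.717°; ω_rod = −rω cosθ/√(L²−r²sin²θ) = -3.1944 rad/s.
V_P = V_A + ω_rod × AP, with AP = 0.0267 m along the rod.
Components: V_Px = −rω sinθ − a·ω_rod·sinφ = -6.3389 m/s;  V_Py = rω cosθ + a·ω_rod·cosφ = +0.19302 m/s.
|V_P| = √(V_Px² + V_Py²) = 6.3419 m/s.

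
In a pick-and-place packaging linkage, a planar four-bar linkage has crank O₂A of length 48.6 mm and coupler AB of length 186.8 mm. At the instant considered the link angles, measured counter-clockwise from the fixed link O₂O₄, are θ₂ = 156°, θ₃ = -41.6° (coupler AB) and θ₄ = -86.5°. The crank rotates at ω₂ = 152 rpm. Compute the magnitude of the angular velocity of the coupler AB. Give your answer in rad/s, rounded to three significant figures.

ω₂ = 15.92 rad/s (from 152 rpm).
Differentiating the loop-closure r₂e^{iθ₂}+r₃e^{iθ₃}=r₁+r₄e^{iθ₄} gives r₂ω₂e^{iθ₂}+r₃ω₃e^{iθ₃}=r₄ω₄e^{iθ₄}.
Eliminating the other unknown: ω₃ = r₂ω₂ sin(θ₄−θ₂) / [r₃ sin(θ₃−θ₄)].
Numerator sine = +0.88701; denominator sine = +0.70587.
Result = 0.0486·15.92·(+0.88701) / (0.1868·(+0.70587)) = +5.204 rad/s; magnitude 5.204 rad/s.

5.20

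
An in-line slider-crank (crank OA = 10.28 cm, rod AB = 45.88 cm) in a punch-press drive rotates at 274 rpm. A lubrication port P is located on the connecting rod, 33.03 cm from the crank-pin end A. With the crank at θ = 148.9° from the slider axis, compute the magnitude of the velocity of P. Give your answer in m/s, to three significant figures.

1.49

ω = 28.69 rad/s.  Crank-pin speed |V_A| = rω = 2.9497 m/s, perpendicular to OA.
Rod angle: sinφ = −(r/L) sinθ ⇒ φ = -6.646°; ω_rod = −rω cosθ/√(L²−r²sin²θ) = +5.5423 rad/s.
V_P = V_A + ω_rod × AP, with AP = 0.3303 m along the rod.
Components: V_Px = −rω sinθ − a·ω_rod·sinφ = -1.3117 m/s;  V_Py = rω cosθ + a·ω_rod·cosφ = -0.70739 m/s.
|V_P| = √(V_Px² + V_Py²) = 1.4903 m/s.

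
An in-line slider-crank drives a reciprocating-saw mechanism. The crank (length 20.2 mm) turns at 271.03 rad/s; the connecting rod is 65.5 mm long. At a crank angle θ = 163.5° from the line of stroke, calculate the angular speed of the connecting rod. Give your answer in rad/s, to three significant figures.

ω = 271 rad/s
The rod makes angle φ with the slider axis where L sinφ = r sinθ; differentiating, L cosφ·φ̇ = r ω cosθ.
L cosφ = √(L² − r² sin²θ) = 0.065248 m.
|ω_rod| = r ω |cosθ| / √(L² − r² sin²θ) = 0.0202·271·0.95882/0.065248 = 80.452 rad/s.

80.5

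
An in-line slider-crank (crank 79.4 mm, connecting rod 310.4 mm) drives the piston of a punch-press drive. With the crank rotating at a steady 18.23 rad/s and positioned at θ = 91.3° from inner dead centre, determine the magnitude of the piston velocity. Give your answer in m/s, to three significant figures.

1.44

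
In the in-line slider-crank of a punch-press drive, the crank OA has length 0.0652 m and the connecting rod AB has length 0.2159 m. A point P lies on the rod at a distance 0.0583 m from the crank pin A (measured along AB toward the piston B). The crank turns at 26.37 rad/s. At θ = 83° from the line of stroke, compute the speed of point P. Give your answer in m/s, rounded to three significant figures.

1.73

ω = 26.37 rad/s.  Crank-pin speed |V_A| = rω = 1.7193 m/s, perpendicular to OA.
Rod angle: sinφ = −(r/L) sinθ ⇒ φ = -17.442°; ω_rod = −rω cosθ/√(L²−r²sin²θ) = -1.0173 rad/s.
V_P = V_A + ω_rod × AP, with AP = 0.0583 m along the rod.
Components: V_Px = −rω sinθ − a·ω_rod·sinφ = -1.7243 m/s;  V_Py = rω cosθ + a·ω_rod·cosφ = +0.15295 m/s.
|V_P| = √(V_Px² + V_Py²) = 1.7311 m/s.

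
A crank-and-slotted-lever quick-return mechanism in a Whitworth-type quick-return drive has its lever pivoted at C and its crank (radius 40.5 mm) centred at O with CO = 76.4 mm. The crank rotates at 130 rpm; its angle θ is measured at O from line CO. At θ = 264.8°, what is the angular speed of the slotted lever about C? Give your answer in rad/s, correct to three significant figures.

2.68

ω = 13.61 rad/s (from 130 rpm).
Crank pin A relative to C: A = (d + r cosθ, r sinθ); lever angle φ = atan2(r sinθ, d + r cosθ).
Differentiating tanφ: φ̇ = rω(d cosθ + r)/(d² + r² + 2dr cosθ).
d² + r² + 2dr cosθ = |CA|² = 0.00691634 m²;  d cosθ + r = +0.033576 m.
|ω_lever| = |0.0405·13.61·+0.033576| / 0.00691634 = 2.6766 rad/s.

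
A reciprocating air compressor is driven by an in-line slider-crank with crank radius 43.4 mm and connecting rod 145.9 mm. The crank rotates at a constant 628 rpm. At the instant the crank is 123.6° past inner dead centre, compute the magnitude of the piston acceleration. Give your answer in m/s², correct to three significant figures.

125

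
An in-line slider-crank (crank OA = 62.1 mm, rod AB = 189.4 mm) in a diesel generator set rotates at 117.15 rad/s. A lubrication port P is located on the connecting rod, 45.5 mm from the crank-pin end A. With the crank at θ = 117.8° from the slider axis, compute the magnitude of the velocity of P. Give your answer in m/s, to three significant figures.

6.70

ω = 117.2 rad/s.  Crank-pin speed |V_A| = rω = 7.275 m/s, perpendicular to OA.
Rod angle: sinφ = −(r/L) sinθ ⇒ φ = -16.860°; ω_rod = −rω cosθ/√(L²−r²sin²θ) = +18.719 rad/s.
V_P = V_A + ω_rod × AP, with AP = 0.0455 m along the rod.
Components: V_Px = −rω sinθ − a·ω_rod·sinφ = -6.1883 m/s;  V_Py = rω cosθ + a·ω_rod·cosφ = -2.5779 m/s.
|V_P| = √(V_Px² + V_Py²) = 6.7038 m/s.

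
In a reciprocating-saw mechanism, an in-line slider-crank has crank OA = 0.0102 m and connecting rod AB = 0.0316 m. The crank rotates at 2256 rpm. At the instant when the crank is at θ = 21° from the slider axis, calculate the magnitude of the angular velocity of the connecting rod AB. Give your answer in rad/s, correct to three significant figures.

71.7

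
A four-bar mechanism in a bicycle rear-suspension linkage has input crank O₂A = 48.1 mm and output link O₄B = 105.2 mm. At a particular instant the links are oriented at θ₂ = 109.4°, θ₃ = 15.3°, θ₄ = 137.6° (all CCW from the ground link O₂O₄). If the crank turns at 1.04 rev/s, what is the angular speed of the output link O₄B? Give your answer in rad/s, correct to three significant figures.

ω₂ = 6.535 rad/s (from 1.04 rev/s).
Differentiating the loop-closure r₂e^{iθ₂}+r₃e^{iθ₃}=r₁+r₄e^{iθ₄} gives r₂ω₂e^{iθ₂}+r₃ω₃e^{iθ₃}=r₄ω₄e^{iθ₄}.
Eliminating the other unknown: ω₄ = r₂ω₂ sin(θ₂−θ₃) / [r₄ sin(θ₄−θ₃)].
Numerator sine = +0.99744; denominator sine = +0.84526.
Result = 0.0481·6.535·(+0.99744) / (0.1052·(+0.84526)) = +3.5256 rad/s; magnitude 3.5256 rad/s.

3.53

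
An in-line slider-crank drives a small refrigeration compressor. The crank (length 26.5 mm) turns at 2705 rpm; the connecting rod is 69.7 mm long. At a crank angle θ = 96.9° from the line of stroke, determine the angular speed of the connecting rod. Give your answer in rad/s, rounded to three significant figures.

ω = 283.3 rad/s (converted from 2705 rpm).
The rod makes angle φ with the slider axis where L sinφ = r sinθ; differentiating, L cosφ·φ̇ = r ω cosθ.
L cosφ = √(L² − r² sin²θ) = 0.064544 m.
|ω_rod| = r ω |cosθ| / √(L² − r² sin²θ) = 0.0265·283.3·0.12014/0.064544 = 13.972 rad/s.

14.0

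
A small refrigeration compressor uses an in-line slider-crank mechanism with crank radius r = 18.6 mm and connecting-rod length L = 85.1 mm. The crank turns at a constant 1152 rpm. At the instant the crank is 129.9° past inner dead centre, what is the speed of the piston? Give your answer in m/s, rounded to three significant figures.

1.48

ω = 2π·1152/60 = 120.6 rad/s
For an in-line slider-crank, x = r cosθ + √(L² − r² sin²θ), so v = −rω sinθ·[1 + r cosθ/√(L² − r² sin²θ)].
With r = 0.0186 m, L = 0.0851 m, θ = 129.9°: √(L² − r² sin²θ) = 0.083895 m.
v = −0.0186·120.6·0.76717·[1 + 0.0186·-0.64145/0.083895] = -1.4766 m/s.
|v| = 1.4766 m/s.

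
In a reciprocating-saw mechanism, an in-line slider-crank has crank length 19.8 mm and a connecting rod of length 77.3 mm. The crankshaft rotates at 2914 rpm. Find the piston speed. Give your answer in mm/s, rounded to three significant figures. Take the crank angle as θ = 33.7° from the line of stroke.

4070

ω = 2π·2914/60 = 305.2 rad/s
For an in-line slider-crank, x = r cosθ + √(L² − r² sin²θ), so v = −rω sinθ·[1 + r cosθ/√(L² − r² sin²θ)].
With r = 0.0198 m, L = 0.0773 m, θ = 33.7°: √(L² − r² sin²θ) = 0.076515 m.
v = −0.0198·305.2·0.55484·[1 + 0.0198·0.83195/0.076515] = -4.0741 m/s.
|v| = 4.0741 m/s = 4074.1 mm/s.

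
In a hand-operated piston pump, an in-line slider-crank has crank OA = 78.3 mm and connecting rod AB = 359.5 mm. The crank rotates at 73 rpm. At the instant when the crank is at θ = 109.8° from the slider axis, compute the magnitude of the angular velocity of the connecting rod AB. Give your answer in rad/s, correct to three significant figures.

0.576

ω = 7.645 rad/s (converted from 73 rpm).
The rod makes angle φ with the slider axis where L sinφ = r sinθ; differentiating, L cosφ·φ̇ = r ω cosθ.
L cosφ = √(L² − r² sin²θ) = 0.35187 m.
|ω_rod| = r ω |cosθ| / √(L² − r² sin²θ) = 0.0783·7.645·0.33874/0.35187 = 0.57623 rad/s.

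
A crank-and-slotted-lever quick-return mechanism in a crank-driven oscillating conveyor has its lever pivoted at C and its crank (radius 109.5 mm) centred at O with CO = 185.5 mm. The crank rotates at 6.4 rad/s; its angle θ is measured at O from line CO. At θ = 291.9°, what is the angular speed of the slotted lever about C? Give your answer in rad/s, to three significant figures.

2.03

ω = 6.4 rad/s
Crank pin A relative to C: A = (d + r cosθ, r sinθ); lever angle φ = atan2(r sinθ, d + r cosθ).
Differentiating tanφ: φ̇ = rω(d cosθ + r)/(d² + r² + 2dr cosθ).
d² + r² + 2dr cosθ = |CA|² = 0.0615529 m²;  d cosθ + r = +0.17869 m.
|ω_lever| = |0.1095·6.4·+0.17869| / 0.0615529 = 2.0344 rad/s.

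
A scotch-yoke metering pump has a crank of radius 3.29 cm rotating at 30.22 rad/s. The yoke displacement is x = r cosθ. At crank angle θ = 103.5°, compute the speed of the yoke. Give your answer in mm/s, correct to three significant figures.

967

ω = 30.22 rad/s
x = r cosθ ⇒ ẋ = −rω sinθ.
|v| = rω|sinθ| = 0.0329·30.22·|sin 103.5°| = 0.96677 m/s = 966.77 mm/s.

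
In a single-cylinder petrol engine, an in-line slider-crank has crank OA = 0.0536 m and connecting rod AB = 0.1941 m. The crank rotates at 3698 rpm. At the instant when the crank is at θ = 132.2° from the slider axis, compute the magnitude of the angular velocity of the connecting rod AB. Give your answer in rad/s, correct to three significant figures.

73.4

ω = 387.3 rad/s (converted from 3698 rpm).
The rod makes angle φ with the slider axis where L sinφ = r sinθ; differentiating, L cosφ·φ̇ = r ω cosθ.
L cosφ = √(L² − r² sin²θ) = 0.19 m.
|ω_rod| = r ω |cosθ| / √(L² − r² sin²θ) = 0.0536·387.3·0.67172/0.19 = 73.385 rad/s.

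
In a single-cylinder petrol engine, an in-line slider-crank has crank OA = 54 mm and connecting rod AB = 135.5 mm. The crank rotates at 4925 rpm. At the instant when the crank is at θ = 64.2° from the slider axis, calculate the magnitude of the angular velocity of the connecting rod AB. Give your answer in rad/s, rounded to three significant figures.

95.8

ω = 515.7 rad/s (converted from 4925 rpm).
The rod makes angle φ with the slider axis where L sinφ = r sinθ; differentiating, L cosφ·φ̇ = r ω cosθ.
L cosφ = √(L² − r² sin²θ) = 0.12648 m.
|ω_rod| = r ω |cosθ| / √(L² − r² sin²θ) = 0.054·515.7·0.43523/0.12648 = 95.837 rad/s.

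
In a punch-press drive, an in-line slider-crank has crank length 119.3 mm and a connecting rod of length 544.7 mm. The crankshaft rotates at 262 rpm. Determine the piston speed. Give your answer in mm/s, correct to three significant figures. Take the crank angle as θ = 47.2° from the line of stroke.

2760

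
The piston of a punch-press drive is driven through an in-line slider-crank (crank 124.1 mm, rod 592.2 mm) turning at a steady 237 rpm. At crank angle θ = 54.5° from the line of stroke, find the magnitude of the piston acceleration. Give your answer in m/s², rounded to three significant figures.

ω = 2π·237/60 = 24.82 rad/s
x(θ) = r cosθ + √(L² − r² sin²θ); with ω constant, a = ω²·d²x/dθ².
d²x/dθ² = −r cosθ − r²(cos2θ)/√u − r⁴ sin²2θ/(4u^{3/2}),  u = L² − r² sin²θ = 0.340493 m².
Substituting r = 0.1241 m, L = 0.5922 m, θ = 54.5°: d²x/dθ² = -0.063739 m.
a = ω²·d²x/dθ² = (24.82)²·(-0.063739) = -39.261 m/s²;  |a| = 39.261 m/s².

39.3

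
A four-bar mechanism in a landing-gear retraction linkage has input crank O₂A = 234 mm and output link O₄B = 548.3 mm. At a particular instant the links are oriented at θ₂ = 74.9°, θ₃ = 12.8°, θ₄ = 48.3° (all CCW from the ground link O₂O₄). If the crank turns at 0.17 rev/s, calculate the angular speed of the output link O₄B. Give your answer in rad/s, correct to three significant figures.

ω₂ = 1.068 rad/s (from 0.17 rev/s).
Differentiating the loop-closure r₂e^{iθ₂}+r₃e^{iθ₃}=r₁+r₄e^{iθ₄} gives r₂ω₂e^{iθ₂}+r₃ω₃e^{iθ₃}=r₄ω₄e^{iθ₄}.
Eliminating the other unknown: ω₄ = r₂ω₂ sin(θ₂−θ₃) / [r₄ sin(θ₄−θ₃)].
Numerator sine = +0.88377; denominator sine = +0.58070.
Result = 0.234·1.068·(+0.88377) / (0.5483·(+0.58070)) = +0.69376 rad/s; magnitude 0.69376 rad/s.

0.694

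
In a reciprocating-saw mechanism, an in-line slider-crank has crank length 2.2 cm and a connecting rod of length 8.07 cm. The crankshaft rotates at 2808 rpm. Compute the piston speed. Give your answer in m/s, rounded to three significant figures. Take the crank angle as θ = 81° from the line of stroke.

6.67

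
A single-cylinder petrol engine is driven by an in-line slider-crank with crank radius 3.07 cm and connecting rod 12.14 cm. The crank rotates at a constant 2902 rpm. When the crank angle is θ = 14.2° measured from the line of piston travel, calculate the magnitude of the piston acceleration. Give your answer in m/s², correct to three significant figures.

3380

ω = 2π·2902/60 = 303.9 rad/s
x(θ) = r cosθ + √(L² − r² sin²θ); with ω constant, a = ω²·d²x/dθ².
d²x/dθ² = −r cosθ − r²(cos2θ)/√u − r⁴ sin²2θ/(4u^{3/2}),  u = L² − r² sin²θ = 0.0146812 m².
Substituting r = 0.0307 m, L = 0.1214 m, θ = 14.2°: d²x/dθ² = -0.036633 m.
a = ω²·d²x/dθ² = (303.9)²·(-0.036633) = -3383.1 m/s²;  |a| = 3383.1 m/s².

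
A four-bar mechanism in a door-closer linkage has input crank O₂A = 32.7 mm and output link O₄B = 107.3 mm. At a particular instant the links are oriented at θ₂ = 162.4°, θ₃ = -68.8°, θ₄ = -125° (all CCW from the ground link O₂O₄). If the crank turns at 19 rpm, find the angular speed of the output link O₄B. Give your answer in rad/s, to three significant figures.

0.569

ω₂ = 1.99 rad/s (from 19 rpm).
Differentiating the loop-closure r₂e^{iθ₂}+r₃e^{iθ₃}=r₁+r₄e^{iθ₄} gives r₂ω₂e^{iθ₂}+r₃ω₃e^{iθ₃}=r₄ω₄e^{iθ₄}.
Eliminating the other unknown: ω₄ = r₂ω₂ sin(θ₂−θ₃) / [r₄ sin(θ₄−θ₃)].
Numerator sine = -0.77934; denominator sine = -0.83098.
Result = 0.0327·1.99·(-0.77934) / (0.1073·(-0.83098)) = +0.56867 rad/s; magnitude 0.56867 rad/s.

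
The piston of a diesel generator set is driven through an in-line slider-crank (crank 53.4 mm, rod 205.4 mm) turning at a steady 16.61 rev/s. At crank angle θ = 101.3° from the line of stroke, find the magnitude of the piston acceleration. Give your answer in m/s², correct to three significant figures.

258

ω = 2π·16.6 = 104.4 rad/s
x(θ) = r cosθ + √(L² − r² sin²θ); with ω constant, a = ω²·d²x/dθ².
d²x/dθ² = −r cosθ − r²(cos2θ)/√u − r⁴ sin²2θ/(4u^{3/2}),  u = L² − r² sin²θ = 0.0394471 m².
Substituting r = 0.0534 m, L = 0.2054 m, θ = 101.3°: d²x/dθ² = +0.02368 m.
a = ω²·d²x/dθ² = (104.4)²·(+0.02368) = +257.92 m/s²;  |a| = 257.92 m/s².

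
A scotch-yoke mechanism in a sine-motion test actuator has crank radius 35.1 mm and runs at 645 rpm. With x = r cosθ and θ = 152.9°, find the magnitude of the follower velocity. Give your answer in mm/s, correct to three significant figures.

1080

ω = 67.54 rad/s (from 645 rpm).
x = r cosθ ⇒ ẋ = −rω sinθ.
|v| = rω|sinθ| = 0.0351·67.54·|sin 152.9°| = 1.08 m/s = 1080 mm/s.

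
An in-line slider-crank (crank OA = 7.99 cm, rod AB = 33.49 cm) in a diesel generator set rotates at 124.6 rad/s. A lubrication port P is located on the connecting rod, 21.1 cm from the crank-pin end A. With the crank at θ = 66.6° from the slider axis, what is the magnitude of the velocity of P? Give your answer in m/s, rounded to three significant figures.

ω = 124.6 rad/s.  Crank-pin speed |V_A| = rω = 9.9555 m/s, perpendicular to OA.
Rod angle: sinφ = −(r/L) sinθ ⇒ φ = -12.648°; ω_rod = −rω cosθ/√(L²−r²sin²θ) = -12.1 rad/s.
V_P = V_A + ω_rod × AP, with AP = 0.211 m along the rod.
Components: V_Px = −rω sinθ − a·ω_rod·sinφ = -9.6957 m/s;  V_Py = rω cosθ + a·ω_rod·cosφ = +1.4628 m/s.
|V_P| = √(V_Px² + V_Py²) = 9.8055 m/s.

9.81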